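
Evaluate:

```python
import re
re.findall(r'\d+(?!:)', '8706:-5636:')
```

`(?!…)`/`(?<!…)` only lets a position through if the neighbouring text does NOT match; no characters are consumed.
Scanning left to right: at [0:3] → '870'; at [6:9] → '563'.
Since nothing is captured, `findall` lists the 2 matched substrings directly.

['870', '563']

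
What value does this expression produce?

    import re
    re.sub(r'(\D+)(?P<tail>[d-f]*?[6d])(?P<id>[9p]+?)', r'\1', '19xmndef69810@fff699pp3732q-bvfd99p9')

Pattern: one or more of a non-digit (captured); then zero or more of a character in [d-f] (lazy), then one of [6d] (captured as 'tail'); then one or more of one of [9p] (lazy) (captured as 'id').
With the lazy modifier that quantifier settles for the fewest repetitions that let the rest of the pattern succeed (the atoms after it are unaffected and can still be greedy).
Matches: at [2:10] → 'xmndef69'; at [13:19] → '@fff69'; at [26:33] → 'q-bvfd9'.
The replacement refers to a captured group, so each match is rewritten using its own captured text.

'19xmndef810@fff9pp3732q-bvf9p9'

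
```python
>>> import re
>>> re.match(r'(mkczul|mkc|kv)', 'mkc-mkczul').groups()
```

`match` is anchored at position 0; if the pattern doesn't fit there, it returns None.
The match spans [0:3] → 'mkc'.
Captured: group 1 = 'mkc'.

('mkc',)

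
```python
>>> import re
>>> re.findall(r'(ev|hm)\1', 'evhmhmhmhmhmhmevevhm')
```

['hm', 'hm', 'hm', 'ev']

`\1` has to match the exact text group 1 already captured.
With a single group, `findall` returns only what that group captured — 4 items.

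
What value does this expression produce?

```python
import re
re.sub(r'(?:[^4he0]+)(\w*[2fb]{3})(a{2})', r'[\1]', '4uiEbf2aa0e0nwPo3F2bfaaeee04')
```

`\1` in the replacement pulls in group 1's text for each match.

'4[0e0nwPo3F2bf]eee04'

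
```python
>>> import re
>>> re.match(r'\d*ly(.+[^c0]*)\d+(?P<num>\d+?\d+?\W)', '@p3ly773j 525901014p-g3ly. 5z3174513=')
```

None

`re.match` only tries the pattern at the start of the string.
Here the string doesn't start with a match, so the call returns None.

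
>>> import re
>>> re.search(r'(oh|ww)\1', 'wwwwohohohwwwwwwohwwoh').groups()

('ww',)

A backreference is literal: `\1` must see the identical characters the first group matched.
`search` walks the string left to right and returns the first match it finds.
The match spans [0:4] → 'wwww'.
Captured: group 1 = 'ww'.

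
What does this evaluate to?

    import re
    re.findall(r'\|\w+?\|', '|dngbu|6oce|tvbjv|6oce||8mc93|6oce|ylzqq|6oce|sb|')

['|dngbu|', '|tvbjv|', '|8mc93|', '|ylzqq|', '|sb|']

Since nothing is captured, `findall` lists the 5 matched substrings directly.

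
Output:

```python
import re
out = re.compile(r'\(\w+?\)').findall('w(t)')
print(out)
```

`findall` yields the raw match text (1 of them) because the pattern has no groups.

['(t)']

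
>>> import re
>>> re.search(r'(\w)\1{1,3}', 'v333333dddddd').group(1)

'3'

`\1` has to match the exact text group 1 already captured.
`search` walks the string left to right and returns the first match it finds.
The match spans [1:5] → '3333'.
Captured: group 1 = '3'.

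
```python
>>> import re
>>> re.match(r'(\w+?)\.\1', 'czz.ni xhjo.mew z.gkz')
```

None

`\1` has to match the exact text group 1 already captured.
With `match`, the pattern is implicitly anchored at the beginning.
Here the string doesn't start with a match, so the call returns None.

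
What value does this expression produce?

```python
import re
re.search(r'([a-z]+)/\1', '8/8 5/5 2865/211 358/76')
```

The backreference `\1` re-matches whatever the first group consumed, character for character.
Unlike `match`, `search` isn't anchored — it looks for the pattern anywhere in the string.
Here the pattern never matches, so the call returns None.

None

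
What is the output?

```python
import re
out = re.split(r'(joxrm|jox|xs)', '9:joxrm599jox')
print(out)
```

Alternation isn't longest-match — the leftmost alternative that fits at this position is chosen.
`re.split` interleaves the captured-group text with the surrounding fragments.

['9:', 'joxrm', '599', 'jox', '']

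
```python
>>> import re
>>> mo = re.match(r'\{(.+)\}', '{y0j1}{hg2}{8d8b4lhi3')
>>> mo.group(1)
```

'y0j1}{hg2'

With `match`, the pattern is implicitly anchored at the beginning.
The match spans [0:11] → '{y0j1}{hg2}'.
Captured: group 1 = 'y0j1}{hg2'.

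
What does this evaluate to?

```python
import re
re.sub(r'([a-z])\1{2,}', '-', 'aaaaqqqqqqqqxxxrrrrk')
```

After group 1 captures some text, `\1` only succeeds where that same text appears again.
Each match is replaced by '-'.

'----k'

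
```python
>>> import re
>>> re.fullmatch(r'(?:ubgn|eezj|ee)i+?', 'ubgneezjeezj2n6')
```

None

For `fullmatch`, every character of the input must be accounted for by the pattern.
Here the string isn't matched end-to-end, so the call returns None.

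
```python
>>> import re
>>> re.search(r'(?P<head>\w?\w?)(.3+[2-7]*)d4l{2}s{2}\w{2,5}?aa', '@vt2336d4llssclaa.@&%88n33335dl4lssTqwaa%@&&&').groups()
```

('vt', '2336')

The match spans [1:17] → 'vt2336d4llssclaa'.
Captured: group 1 = 'vt', group 2 = '2336'.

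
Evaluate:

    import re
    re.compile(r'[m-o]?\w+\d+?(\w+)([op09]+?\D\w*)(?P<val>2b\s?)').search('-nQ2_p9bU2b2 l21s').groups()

This matches optionally a character in [m-o], then one or more of a word character, then one or more of a digit (lazy); then one or more of a word character (captured); then one or more of one of [op09] (lazy), then a non-digit, then zero or more of a word character (captured); then the literal '2b', then optionally whitespace (captured as 'val').
`re.search` tries every starting position until one works.
The match spans [1:11] → 'nQ2_p9bU2b'.
Captured: group 1 = '_p', group 2 = '9bU', group 3 = '2b'.

('_p', '9bU', '2b')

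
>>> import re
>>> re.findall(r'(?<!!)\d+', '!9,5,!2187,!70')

A negative assertion filters positions out without eating any characters.
Matches: at [3:4] → '5'; at [7:10] → '187'; at [13:14] → '0'.
Since nothing is captured, `findall` lists the 3 matched substrings directly.

['5', '187', '0']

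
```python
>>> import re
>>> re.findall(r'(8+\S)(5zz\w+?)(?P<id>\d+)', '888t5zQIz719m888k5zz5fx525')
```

This matches one or more of the literal '8', then a non-whitespace character (captured); then the literal '5zz', then one or more of a word character (lazy) (captured); then one or more of a digit (captured as 'id').
Because the quantifier is non-greedy, it stops expanding at the earliest point where the rest of the pattern can succeed.
Scanning left to right: at [13:26] match '888k5zz5fx525', groups = ('888k', '5zz5fx', '525').
3 groups means the one result is a tuple of 3 captured strings — 1 here.

[('888k', '5zz5fx', '525')]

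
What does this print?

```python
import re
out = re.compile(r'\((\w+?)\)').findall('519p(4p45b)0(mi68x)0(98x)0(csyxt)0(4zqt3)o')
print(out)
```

Scanning left to right: at [4:11] match '(4p45b)', group 1 = '4p45b'; at [12:19] match '(mi68x)', group 1 = 'mi68x'; at [20:25] match '(98x)', group 1 = '98x'; at [26:33] match '(csyxt)', group 1 = 'csyxt'; at [34:41] match '(4zqt3)', group 1 = '4zqt3'.
One capturing group, so `findall` returns just the captured substring from each match — 5 in all.

['4p45b', 'mi68x', '98x', 'csyxt', '4zqt3']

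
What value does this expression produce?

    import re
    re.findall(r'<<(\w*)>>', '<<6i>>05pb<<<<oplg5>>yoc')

['6i', 'oplg5']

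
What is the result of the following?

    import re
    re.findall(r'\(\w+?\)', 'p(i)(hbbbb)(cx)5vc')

Walking the string: at [1:4] → '(i)'; at [4:11] → '(hbbbb)'; at [11:15] → '(cx)'.
Since nothing is captured, `findall` lists the 3 matched substrings directly.

['(i)', '(hbbbb)', '(cx)']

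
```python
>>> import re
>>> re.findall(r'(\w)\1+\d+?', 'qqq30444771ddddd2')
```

['q', '4', 'd']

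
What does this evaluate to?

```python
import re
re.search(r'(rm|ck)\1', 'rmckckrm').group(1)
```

'ck'

`\1` has to match the exact text group 1 already captured.
`search` walks the string left to right and returns the first match it finds.
The match spans [2:6] → 'ckck'.
Captured: group 1 = 'ck'.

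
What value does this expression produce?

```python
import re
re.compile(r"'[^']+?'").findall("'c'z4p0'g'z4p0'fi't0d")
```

No capturing groups, so `findall` returns the 3 full match strings.

["'c'", "'g'", "'fi'"]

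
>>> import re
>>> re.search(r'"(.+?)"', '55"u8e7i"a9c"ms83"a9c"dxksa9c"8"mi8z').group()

A non-greedy quantifier consumes as few characters as it can — just enough that the remainder of the pattern still matches from where it stops; whatever follows it matches normally.
Unlike `match`, `search` isn't anchored — it looks for the pattern anywhere in the string.
The match spans [2:9] → '"u8e7i"'.
Captured: group 1 = 'u8e7i'.

'"u8e7i"'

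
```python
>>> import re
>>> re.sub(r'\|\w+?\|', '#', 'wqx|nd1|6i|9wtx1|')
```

`sub` substitutes '#' at each match site.

'wqx#6i#'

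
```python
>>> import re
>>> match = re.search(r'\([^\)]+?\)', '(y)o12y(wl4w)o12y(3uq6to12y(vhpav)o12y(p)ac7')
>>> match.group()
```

'(y)'

`search` walks the string left to right and returns the first match it finds.
The match spans [0:3] → '(y)'.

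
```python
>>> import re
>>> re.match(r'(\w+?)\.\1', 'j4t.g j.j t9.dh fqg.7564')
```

None

With `match`, the pattern is implicitly anchored at the beginning.
Here the string doesn't start with a match, so the call returns None.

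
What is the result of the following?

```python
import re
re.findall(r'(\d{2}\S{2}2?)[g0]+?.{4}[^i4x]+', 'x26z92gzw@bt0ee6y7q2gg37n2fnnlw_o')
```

One capturing group, so `findall` returns just the captured substring from the one match — 1 in all.

['26z92']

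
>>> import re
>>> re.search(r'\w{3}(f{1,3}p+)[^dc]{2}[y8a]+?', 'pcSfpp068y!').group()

'pcSfpp068'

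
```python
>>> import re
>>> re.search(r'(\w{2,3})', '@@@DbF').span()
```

This matches 2 to 3 of a word character (captured).
Unlike `match`, `search` isn't anchored — it looks for the pattern anywhere in the string.
The match spans [3:6] → 'DbF'.
Captured: group 1 = 'DbF'.

(3, 6)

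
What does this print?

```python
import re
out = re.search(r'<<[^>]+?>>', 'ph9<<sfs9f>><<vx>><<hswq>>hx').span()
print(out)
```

(3, 12)

The match spans [3:12] → '<<sfs9f>>'.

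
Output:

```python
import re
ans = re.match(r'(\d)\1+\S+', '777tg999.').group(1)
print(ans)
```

7

The backreference `\1` re-matches whatever the first group consumed, character for character.
`re.match` won't scan ahead — the pattern has to work from the very first character.
The match spans [0:9] → '777tg999.'.
Captured: group 1 = '7'.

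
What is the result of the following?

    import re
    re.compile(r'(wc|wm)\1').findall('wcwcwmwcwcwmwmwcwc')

['wc', 'wc', 'wm', 'wc']

The backreference `\1` re-matches whatever the first group consumed, character for character.
`findall` collects group 1 from each match (4 total).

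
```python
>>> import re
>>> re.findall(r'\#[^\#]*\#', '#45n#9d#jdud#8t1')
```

['#45n#', '#jdud#']

Since nothing is captured, `findall` lists the 2 matched substrings directly.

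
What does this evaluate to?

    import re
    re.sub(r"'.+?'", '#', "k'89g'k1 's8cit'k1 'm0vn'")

'k#k1 #k1 #'

With the lazy modifier that quantifier settles for the fewest repetitions that let the rest of the pattern succeed (the atoms after it are unaffected and can still be greedy).
Matches: at [1:6] → "'89g'"; at [9:16] → "'s8cit'"; at [19:25] → "'m0vn'".
`sub` substitutes '#' at each match site.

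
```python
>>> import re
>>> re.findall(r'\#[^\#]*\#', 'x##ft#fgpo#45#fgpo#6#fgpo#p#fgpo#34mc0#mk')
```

['##', '#fgpo#', '#fgpo#', '#fgpo#', '#fgpo#']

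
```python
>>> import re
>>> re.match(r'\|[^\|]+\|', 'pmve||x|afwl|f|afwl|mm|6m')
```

None

With `match`, the pattern is implicitly anchored at the beginning.
Here the string doesn't start with a match, so the call returns None.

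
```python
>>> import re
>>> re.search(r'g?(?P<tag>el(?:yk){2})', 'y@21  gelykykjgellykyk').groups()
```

('elykyk',)

The match spans [6:13] → 'gelykyk'.
Captured: group 1 = 'elykyk'.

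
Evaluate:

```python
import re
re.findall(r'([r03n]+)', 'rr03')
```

['rr03']

One capturing group, so `findall` returns just the captured substring from the one match — 1 in all.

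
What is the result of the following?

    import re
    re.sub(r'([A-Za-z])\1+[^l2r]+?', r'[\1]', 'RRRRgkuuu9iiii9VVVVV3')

'[R]k[u][i][V]'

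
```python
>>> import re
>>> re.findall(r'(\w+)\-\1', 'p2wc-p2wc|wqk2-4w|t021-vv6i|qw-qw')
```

['p2wc', 'qw']

The backreference `\1` re-matches whatever the first group consumed, character for character.
Scanning left to right: at [0:9] match 'p2wc-p2wc', group 1 = 'p2wc'; at [28:33] match 'qw-qw', group 1 = 'qw'.
`findall` collects group 1 from each match (2 total).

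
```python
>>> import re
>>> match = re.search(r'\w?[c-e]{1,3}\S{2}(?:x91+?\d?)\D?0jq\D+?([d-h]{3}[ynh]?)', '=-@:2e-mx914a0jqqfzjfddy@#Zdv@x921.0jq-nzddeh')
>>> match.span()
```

This matches optionally a word character, then 1 to 3 of a character in [c-e], then exactly 2 of a non-whitespace character; then the literal 'x9', then one or more of a literal '1' (lazy), then optionally a digit (non-capturing group); then optionally a non-digit, then the literal '0jq', then one or more of a non-digit (lazy); then exactly 3 of a character in [d-h], then optionally one of [ynh] (captured).
The match spans [4:24] → '2e-mx914a0jqqfzjfddy'.

(4, 24)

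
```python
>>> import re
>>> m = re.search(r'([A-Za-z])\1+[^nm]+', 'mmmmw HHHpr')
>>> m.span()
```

(0, 11)

After group 1 captures some text, `\1` only succeeds where that same text appears again.
`re.search` tries every starting position until one works.
The match spans [0:11] → 'mmmmw HHHpr'.
Captured: group 1 = 'm'.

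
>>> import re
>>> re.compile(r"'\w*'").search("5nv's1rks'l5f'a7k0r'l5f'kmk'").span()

The match spans [3:10] → "'s1rks'".

(3, 10)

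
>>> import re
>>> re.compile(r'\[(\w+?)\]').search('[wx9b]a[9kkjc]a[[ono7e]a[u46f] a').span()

(0, 6)

`re.search` scans for the first position where the pattern succeeds.
The match spans [0:6] → '[wx9b]'.
Captured: group 1 = 'wx9b'.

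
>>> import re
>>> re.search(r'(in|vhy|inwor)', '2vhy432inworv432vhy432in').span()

(1, 4)

The match spans [1:4] → 'vhy'.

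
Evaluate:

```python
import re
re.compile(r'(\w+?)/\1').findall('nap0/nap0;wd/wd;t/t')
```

`\1` is not a pattern — it's the concrete string captured by group 1, re-applied verbatim.
Walking the string: at [0:9] match 'nap0/nap0', group 1 = 'nap0'; at [10:15] match 'wd/wd', group 1 = 'wd'; at [16:19] match 't/t', group 1 = 't'.
One capturing group, so `findall` returns just the captured substring from each match — 3 in all.

['nap0', 'wd', 't']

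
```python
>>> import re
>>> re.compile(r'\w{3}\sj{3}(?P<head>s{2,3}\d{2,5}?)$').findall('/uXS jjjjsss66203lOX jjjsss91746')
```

['sss91746']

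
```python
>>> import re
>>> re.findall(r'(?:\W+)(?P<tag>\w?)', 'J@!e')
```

['e']

This matches one or more of a non-word character (non-capturing group); then optionally a word character (captured as 'tag').
Scanning left to right: at [1:4] match '@!e', group 1 = 'e'.
One capturing group, so `findall` returns just the captured substring from the one match — 1 in all.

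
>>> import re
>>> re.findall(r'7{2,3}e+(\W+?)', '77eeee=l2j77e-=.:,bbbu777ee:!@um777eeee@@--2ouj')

Pattern: 2 to 3 of a literal '7'; then one or more of a literal 'e'; then one or more of a non-word character (lazy) (captured).
`findall` collects group 1 from each match (4 total).

['=', '-', ':', '@']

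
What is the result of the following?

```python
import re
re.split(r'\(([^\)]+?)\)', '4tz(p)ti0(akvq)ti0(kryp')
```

['4tz', 'p', 'ti0', 'akvq', 'ti0(kryp']

`re.split` interleaves the captured-group text with the surrounding fragments.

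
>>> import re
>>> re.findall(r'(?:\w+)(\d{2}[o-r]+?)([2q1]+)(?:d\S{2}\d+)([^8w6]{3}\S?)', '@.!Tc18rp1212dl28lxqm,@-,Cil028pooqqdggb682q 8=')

With 3 capturing groups, `findall` returns a 3-tuple per match.

[('18rp', '1212', 'lxqm')]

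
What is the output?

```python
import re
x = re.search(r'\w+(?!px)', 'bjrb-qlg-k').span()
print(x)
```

`(?!…)`/`(?<!…)` only lets a position through if the neighbouring text does NOT match; no characters are consumed.
The match spans [0:4] → 'bjrb'.

(0, 4)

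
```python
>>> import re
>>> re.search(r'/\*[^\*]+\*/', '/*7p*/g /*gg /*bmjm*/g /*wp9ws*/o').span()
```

`re.search` scans for the first position where the pattern succeeds.
The match spans [0:6] → '/*7p*/'.

(0, 6)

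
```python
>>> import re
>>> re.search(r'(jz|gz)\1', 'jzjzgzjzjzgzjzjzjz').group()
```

After group 1 captures some text, `\1` only succeeds where that same text appears again.
The match spans [0:4] → 'jzjz'.

'jzjz'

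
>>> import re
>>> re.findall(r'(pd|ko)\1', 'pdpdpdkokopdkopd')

['pd', 'ko']

The backreference `\1` re-matches whatever the first group consumed, character for character.
Scanning left to right: at [0:4] match 'pdpd', group 1 = 'pd'; at [6:10] match 'koko', group 1 = 'ko'.
One capturing group, so `findall` returns just the captured substring from each match — 2 in all.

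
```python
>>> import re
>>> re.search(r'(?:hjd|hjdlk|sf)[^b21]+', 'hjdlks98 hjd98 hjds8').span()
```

(0, 20)

The match spans [0:20] → 'hjdlks98 hjd98 hjds8'.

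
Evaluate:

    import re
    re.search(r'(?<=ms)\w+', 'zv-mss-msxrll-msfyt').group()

The `(?=…)`/`(?<=…)` assertion just peeks at neighbouring text; it doesn't advance the match position.
Unlike `match`, `search` isn't anchored — it looks for the pattern anywhere in the string.
The match spans [5:6] → 's'.

's'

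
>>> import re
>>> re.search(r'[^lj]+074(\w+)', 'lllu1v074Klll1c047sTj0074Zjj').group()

This matches one or more of any character except [lj], then the literal '074'; then one or more of a word character (captured).
`re.search` tries every starting position until one works.
The match spans [3:28] → 'u1v074Klll1c047sTj0074Zjj'.
Captured: group 1 = 'Klll1c047sTj0074Zjj'.

'u1v074Klll1c047sTj0074Zjj'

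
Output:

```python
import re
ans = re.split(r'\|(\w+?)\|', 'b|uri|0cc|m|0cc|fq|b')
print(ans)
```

Matches to split on: at [1:6] → '|uri|'; at [9:12] → '|m|'; at [15:19] → '|fq|'.
`re.split` interleaves the captured-group text with the surrounding fragments.

['b', 'uri', '0cc', 'm', '0cc', 'fq', 'b']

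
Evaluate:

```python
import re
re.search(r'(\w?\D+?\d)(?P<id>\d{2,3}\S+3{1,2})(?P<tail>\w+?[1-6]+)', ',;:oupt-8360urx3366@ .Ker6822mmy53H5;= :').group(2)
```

'360urx33'

Pattern: optionally a word character, then one or more of a non-digit (lazy), then a digit (captured); then 2 to 3 of a digit, then one or more of a non-whitespace character, then 1 to 2 of the literal '3' (captured as 'id'); then one or more of a word character (lazy), then one or more of a character in [1-6] (captured as 'tail').
`re.search` tries every starting position until one works.
The match spans [0:19] → ',;:oupt-8360urx3366'.
Captured: group 1 = ',;:oupt-8', group 2 = '360urx33', group 3 = '66'.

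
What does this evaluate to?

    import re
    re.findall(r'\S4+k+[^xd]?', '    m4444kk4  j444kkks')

['m4444kk4', 'j444kkks']

Pattern: a non-whitespace character, then one or more of the literal '4'; then one or more of a literal 'k', then optionally any character except [xd].
Walking the string: at [4:12] → 'm4444kk4'; at [14:22] → 'j444kkks'.
With no groups in the pattern, `findall` gives back each whole match — 2 here.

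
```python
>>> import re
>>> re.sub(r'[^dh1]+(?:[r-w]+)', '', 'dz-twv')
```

Each match is replaced by ''.

'd'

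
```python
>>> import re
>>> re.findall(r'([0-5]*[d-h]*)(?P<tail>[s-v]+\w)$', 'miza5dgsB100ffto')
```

[('100ff', 'to')]

The pattern matches zero or more of a character in [0-5], then zero or more of a character in [d-h] (captured); then one or more of a character in [s-v], then a word character (captured as 'tail'); then anchored at the end.
Matches: at [9:16] match '100ffto', groups = ('100ff', 'to').
`findall` packs the 2 group values into a tuple for every match.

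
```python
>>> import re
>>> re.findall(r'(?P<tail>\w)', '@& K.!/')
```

This matches a word character (captured as 'tail').
Matches: at [3:4] match 'K', group 1 = 'K'.
One capturing group, so `findall` returns just the captured substring from the one match — 1 in all.

['K']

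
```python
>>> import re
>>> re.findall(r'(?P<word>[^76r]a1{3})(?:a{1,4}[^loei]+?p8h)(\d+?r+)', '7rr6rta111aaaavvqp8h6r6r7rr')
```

[('ta111', '6r')]

The pattern matches any character except [76r], then a literal 'a', then exactly 3 of a literal '1' (captured as 'word'); then 1 to 4 of the literal 'a', then one or more of any character except [loei] (lazy), then the literal 'p8h' (non-capturing group); then one or more of a digit (lazy), then one or more of a literal 'r' (captured).
2 groups means the one result is a tuple of 2 captured strings — 1 here.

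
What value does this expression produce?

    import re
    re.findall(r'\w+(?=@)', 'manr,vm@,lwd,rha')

The positive lookaround only admits positions where the adjacent text matches; those characters stay outside the span.
Since nothing is captured, `findall` lists the 1 matched substring directly.

['vm']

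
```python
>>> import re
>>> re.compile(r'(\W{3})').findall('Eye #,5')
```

Pattern: exactly 3 of a non-word character (captured).
Scanning left to right: at [3:6] match ' #,', group 1 = ' #,'.
With a single group, `findall` returns only what that group captured — 1 item.

[' #,']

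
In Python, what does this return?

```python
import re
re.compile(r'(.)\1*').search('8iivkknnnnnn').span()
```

(0, 1)

`\1` has to match the exact text group 1 already captured.
The match spans [0:1] → '8'.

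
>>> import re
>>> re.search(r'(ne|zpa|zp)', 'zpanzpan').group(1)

'zpa'

Alternation tries branches left to right and keeps the first one that lets the overall match succeed at that position.
`search` walks the string left to right and returns the first match it finds.
The match spans [0:3] → 'zpa'.
Captured: group 1 = 'zpa'.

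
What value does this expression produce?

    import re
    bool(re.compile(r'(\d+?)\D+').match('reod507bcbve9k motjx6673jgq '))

False

Pattern: one or more of a digit (lazy) (captured); then one or more of a non-digit.
`re.match` won't scan ahead — the pattern has to work from the very first character.
Here position 0 doesn't satisfy it, so the call returns None, and `bool(None)` is False.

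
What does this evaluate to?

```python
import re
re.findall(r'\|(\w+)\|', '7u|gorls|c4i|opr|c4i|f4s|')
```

Scanning left to right: at [2:9] match '|gorls|', group 1 = 'gorls'; at [12:17] match '|opr|', group 1 = 'opr'; at [20:25] match '|f4s|', group 1 = 'f4s'.
Because there's exactly one group, `findall` drops the full match and keeps group 1 from each hit.

['gorls', 'opr', 'f4s']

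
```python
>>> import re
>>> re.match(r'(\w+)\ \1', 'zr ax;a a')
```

With `match`, the pattern is implicitly anchored at the beginning.
Here the pattern fails at index 0, so the call returns None.

None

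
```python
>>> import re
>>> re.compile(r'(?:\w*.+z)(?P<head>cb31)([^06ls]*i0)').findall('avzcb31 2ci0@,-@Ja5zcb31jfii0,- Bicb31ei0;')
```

With 2 capturing groups, `findall` returns a 2-tuple per match.

[('cb31', 'jfii0')]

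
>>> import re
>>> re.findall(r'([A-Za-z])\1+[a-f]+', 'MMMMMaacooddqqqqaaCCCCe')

['M', 'o', 'q', 'C']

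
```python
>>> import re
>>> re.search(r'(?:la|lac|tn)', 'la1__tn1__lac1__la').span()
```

`re.search` tries every starting position until one works.
The match spans [0:2] → 'la'.

(0, 2)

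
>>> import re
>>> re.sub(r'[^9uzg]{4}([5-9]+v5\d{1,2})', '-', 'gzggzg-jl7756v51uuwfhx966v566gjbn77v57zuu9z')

'gzggzg-uu-g-zuu9z'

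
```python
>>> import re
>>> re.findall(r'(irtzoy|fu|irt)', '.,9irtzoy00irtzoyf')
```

Branches in `(...|...)` are attempted left-to-right; the first branch that allows the whole pattern to succeed is taken.
One capturing group, so `findall` returns just the captured substring from each match — 2 in all.

['irtzoy', 'irtzoy']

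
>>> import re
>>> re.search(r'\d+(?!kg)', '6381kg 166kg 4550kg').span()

(0, 3)

The negative lookaround is zero-width — it rules out positions where the adjacent text would match, without consuming anything.
`re.search` tries every starting position until one works.
The match spans [0:3] → '638'.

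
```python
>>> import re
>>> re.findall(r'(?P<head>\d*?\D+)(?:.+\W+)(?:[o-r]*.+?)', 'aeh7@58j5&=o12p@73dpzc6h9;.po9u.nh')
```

['aeh']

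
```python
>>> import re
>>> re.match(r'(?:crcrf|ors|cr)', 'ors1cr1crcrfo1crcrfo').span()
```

(0, 3)

`re.match` only tries the pattern at the start of the string.
The match spans [0:3] → 'ors'.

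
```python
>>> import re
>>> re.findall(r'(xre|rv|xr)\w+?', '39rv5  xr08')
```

`findall` collects group 1 from each match (2 total).

['rv', 'xr']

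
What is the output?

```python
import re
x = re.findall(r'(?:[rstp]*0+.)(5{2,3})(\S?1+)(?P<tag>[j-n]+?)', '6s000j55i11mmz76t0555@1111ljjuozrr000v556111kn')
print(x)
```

[('55', 'i11', 'm'), ('55', '@1111', 'l'), ('55', '6111', 'k')]

A `+?`/`*?`/`{m,n}?` starts at its minimum and grows only as far as needed for what follows to match.
3 groups means each result is a tuple of 3 captured strings — 3 here.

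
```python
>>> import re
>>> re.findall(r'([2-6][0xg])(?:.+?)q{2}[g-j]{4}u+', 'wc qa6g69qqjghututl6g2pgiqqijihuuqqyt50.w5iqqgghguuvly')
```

['6g', '50']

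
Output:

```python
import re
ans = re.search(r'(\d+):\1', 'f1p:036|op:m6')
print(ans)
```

A backreference is literal: `\1` must see the identical characters the first group matched.
Here nothing in the string fits, so the call returns None.

None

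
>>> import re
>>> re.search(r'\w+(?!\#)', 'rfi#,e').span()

`(?!…)`/`(?<!…)` only lets a position through if the neighbouring text does NOT match; no characters are consumed.
`search` walks the string left to right and returns the first match it finds.
The match spans [0:2] → 'rf'.

(0, 2)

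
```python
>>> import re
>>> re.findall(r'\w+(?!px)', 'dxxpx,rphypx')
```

`(?!…)`/`(?<!…)` only lets a position through if the neighbouring text does NOT match; no characters are consumed.
Matches: at [0:5] → 'dxxpx'; at [6:12] → 'rphypx'.
With no groups in the pattern, `findall` gives back each whole match — 2 here.

['dxxpx', 'rphypx']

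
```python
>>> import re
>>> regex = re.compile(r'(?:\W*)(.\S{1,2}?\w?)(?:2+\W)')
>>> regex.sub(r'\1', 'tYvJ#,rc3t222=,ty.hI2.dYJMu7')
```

'tYvJrc3t,ty.hIdYJMu7'

This matches zero or more of a non-word character (non-capturing group); then any character, then 1 to 2 of a non-whitespace character (lazy), then optionally a word character (captured); then one or more of a literal '2', then a non-word character (non-capturing group).
Matches: at [4:14] → '#,rc3t222='; at [16:22] → 'y.hI2.'.
Each match is replaced using the text its own group 1 captured.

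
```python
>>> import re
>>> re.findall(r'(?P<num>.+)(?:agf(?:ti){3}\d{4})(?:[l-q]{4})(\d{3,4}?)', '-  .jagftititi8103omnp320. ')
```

The pattern matches one or more of any character (captured as 'num'); then the literal 'agf', then the literal 'ti' repeated 3 times, then exactly 4 of a digit (non-capturing group); then exactly 4 of a character in [l-q] (non-capturing group); then 3 to 4 of a digit (lazy) (captured).
Scanning left to right: at [0:25] match '-  .jagftititi8103omnp320', groups = ('-  .j', '320').
`findall` packs the 2 group values into a tuple for every match.

[('-  .j', '320')]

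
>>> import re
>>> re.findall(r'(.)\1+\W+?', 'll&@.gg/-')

`\1` has to match the exact text group 1 already captured.
Matches: at [0:3] match 'll&', group 1 = 'l'; at [5:8] match 'gg/', group 1 = 'g'.
`findall` collects group 1 from each match (2 total).

['l', 'g']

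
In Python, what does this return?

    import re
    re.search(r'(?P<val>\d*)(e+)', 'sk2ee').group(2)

Pattern: zero or more of a digit (captured as 'val'); then one or more of a literal 'e' (captured).
`re.search` tries every starting position until one works.
The match spans [2:5] → '2ee'.
Captured: group 1 = '2', group 2 = 'ee'.

'ee'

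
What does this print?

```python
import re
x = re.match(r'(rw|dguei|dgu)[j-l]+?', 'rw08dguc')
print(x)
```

`re.match` only tries the pattern at the start of the string.
Here the string doesn't start with a match, so the call returns None.

None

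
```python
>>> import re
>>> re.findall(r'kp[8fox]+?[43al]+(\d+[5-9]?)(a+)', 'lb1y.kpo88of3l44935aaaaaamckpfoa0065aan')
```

The pattern matches the literal 'kp', then one or more of one of [8fox] (lazy), then one or more of one of [43al]; then one or more of a digit, then optionally a character in [5-9] (captured); then one or more of a literal 'a' (captured).
Multiple groups make `findall` return tuples — one 2-tuple for each match.

[('935', 'aaaaaa'), ('0065', 'aa')]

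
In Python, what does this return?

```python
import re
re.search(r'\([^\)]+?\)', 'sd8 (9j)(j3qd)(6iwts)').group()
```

'(9j)'

`re.search` scans for the first position where the pattern succeeds.
The match spans [4:8] → '(9j)'.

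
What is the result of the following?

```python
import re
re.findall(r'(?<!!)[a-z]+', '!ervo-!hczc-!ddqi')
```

['rvo', 'czc', 'dqi']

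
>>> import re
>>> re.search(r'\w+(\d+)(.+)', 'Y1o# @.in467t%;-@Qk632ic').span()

The match spans [0:24] → 'Y1o# @.in467t%;-@Qk632ic'.

(0, 24)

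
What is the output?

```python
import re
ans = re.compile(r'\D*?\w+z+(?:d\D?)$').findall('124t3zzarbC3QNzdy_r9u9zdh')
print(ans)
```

This matches zero or more of a non-digit (lazy); then one or more of a word character, then one or more of the literal 'z'; then a literal 'd', then optionally a non-digit (non-capturing group); then anchored at the end.
No capturing groups, so `findall` returns the 1 full match string.

['124t3zzarbC3QNzdy_r9u9zdh']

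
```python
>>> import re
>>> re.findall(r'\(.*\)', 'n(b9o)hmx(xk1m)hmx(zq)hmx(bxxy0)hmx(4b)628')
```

`findall` yields the raw match text (1 of them) because the pattern has no groups.

['(b9o)hmx(xk1m)hmx(zq)hmx(bxxy0)hmx(4b)']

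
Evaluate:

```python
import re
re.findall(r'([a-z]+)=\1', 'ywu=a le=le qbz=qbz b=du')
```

`\1` is not a pattern — it's the concrete string captured by group 1, re-applied verbatim.
With a single group, `findall` returns only what that group captured — 2 items.

['le', 'qbz']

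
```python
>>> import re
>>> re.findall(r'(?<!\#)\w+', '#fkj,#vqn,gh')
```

['kj', 'qn', 'gh']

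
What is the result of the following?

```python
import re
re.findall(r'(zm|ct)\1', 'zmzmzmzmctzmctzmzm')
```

`\1` has to match the exact text group 1 already captured.
Walking the string: at [0:4] match 'zmzm', group 1 = 'zm'; at [4:8] match 'zmzm', group 1 = 'zm'; at [14:18] match 'zmzm', group 1 = 'zm'.
One capturing group, so `findall` returns just the captured substring from each match — 3 in all.

['zm', 'zm', 'zm']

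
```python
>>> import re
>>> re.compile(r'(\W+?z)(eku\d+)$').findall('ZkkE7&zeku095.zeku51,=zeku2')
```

[(',=z', 'eku2')]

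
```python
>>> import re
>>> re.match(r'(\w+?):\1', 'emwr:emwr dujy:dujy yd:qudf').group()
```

'emwr:emwr'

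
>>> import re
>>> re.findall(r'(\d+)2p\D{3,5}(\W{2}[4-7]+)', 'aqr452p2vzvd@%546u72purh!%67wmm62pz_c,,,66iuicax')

The pattern matches one or more of a digit (captured); then the literal '2p', then 3 to 5 of a non-digit; then exactly 2 of a non-word character, then one or more of a character in [4-7] (captured).
Walking the string: at [18:28] match '72purh!%67', groups = ('7', '!%67'); at [31:42] match '62pz_c,,,66', groups = ('6', ',,66').
Multiple groups make `findall` return tuples — one 2-tuple for each match.

[('7', '!%67'), ('6', ',,66')]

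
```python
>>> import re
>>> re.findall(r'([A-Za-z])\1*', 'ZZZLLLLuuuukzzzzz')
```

After group 1 captures some text, `\1` only succeeds where that same text appears again.
`findall` collects group 1 from each match (5 total).

['Z', 'L', 'u', 'k', 'z']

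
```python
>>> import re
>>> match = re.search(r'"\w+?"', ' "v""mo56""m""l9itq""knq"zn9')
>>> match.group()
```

'"v"'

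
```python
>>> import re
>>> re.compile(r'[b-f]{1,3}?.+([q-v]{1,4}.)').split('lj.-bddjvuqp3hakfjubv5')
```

['lj.-', 'v5', '']

The pattern matches 1 to 3 of a character in [b-f] (lazy); then one or more of any character; then 1 to 4 of a character in [q-v], then any character (captured).
Matches to split on: at [4:22] → 'bddjvuqp3hakfjubv5'.
Because the pattern has a capturing group, `split` also inserts each captured text between the pieces.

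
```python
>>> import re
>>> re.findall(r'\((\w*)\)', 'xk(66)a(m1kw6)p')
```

['66', 'm1kw6']

Matches: at [2:6] match '(66)', group 1 = '66'; at [7:14] match '(m1kw6)', group 1 = 'm1kw6'.
Because there's exactly one group, `findall` drops the full match and keeps group 1 from each hit.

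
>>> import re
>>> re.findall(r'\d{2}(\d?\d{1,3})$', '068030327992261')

Pattern: exactly 2 of a digit; then optionally a digit, then 1 to 3 of a digit (captured); then anchored at the end.
Scanning left to right: at [9:15] match '992261', group 1 = '2261'.
`findall` collects group 1 from the one match (1 total).

['2261']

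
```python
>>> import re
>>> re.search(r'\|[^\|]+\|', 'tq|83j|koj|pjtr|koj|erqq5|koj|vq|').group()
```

The match spans [2:7] → '|83j|'.

'|83j|'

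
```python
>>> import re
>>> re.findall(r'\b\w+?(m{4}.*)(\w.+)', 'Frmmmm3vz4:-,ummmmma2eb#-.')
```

The pattern matches a word boundary (`\b`, zero-width); then one or more of a word character (lazy); then exactly 4 of the literal 'm', then zero or more of any character (captured); then a word character, then one or more of any character (captured).
With 2 capturing groups, `findall` returns a 2-tuple per match.

[('mmmm3vz4:-,ummmmma2e', 'b#-.')]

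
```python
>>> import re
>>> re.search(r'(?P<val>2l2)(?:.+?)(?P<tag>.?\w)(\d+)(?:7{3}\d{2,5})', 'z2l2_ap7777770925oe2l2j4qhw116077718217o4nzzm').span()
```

Pattern: the literal '2', then the literal 'l2' (captured as 'val'); then one or more of any character (lazy) (non-capturing group); then optionally any character, then a word character (captured as 'tag'); then one or more of a digit (captured); then exactly 3 of a literal '7', then 2 to 5 of a digit (non-capturing group).
The `?` after the quantifier makes it lazy — it takes as little as possible before letting the rest of the pattern try.
Unlike `match`, `search` isn't anchored — it looks for the pattern anywhere in the string.
The match spans [1:17] → '2l2_ap7777770925'.
Captured: group 1 = '2l2', group 2 = 'ap', group 3 = '777'.

(1, 17)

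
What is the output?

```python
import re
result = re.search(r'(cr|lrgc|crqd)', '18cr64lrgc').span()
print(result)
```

(2, 4)

The match spans [2:4] → 'cr'.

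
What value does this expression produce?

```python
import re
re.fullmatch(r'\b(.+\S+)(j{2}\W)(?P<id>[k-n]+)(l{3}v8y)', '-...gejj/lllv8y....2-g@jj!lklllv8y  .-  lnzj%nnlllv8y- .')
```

None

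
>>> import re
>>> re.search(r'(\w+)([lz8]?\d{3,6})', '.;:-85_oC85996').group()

This matches one or more of a word character (captured); then optionally one of [lz8], then 3 to 6 of a digit (captured).
`re.search` tries every starting position until one works.
The match spans [4:14] → '85_oC85996'.
Captured: group 1 = '85_oC85', group 2 = '996'.

'85_oC85996'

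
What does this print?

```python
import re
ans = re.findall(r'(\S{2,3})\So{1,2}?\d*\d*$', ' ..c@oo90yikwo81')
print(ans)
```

The pattern matches 2 to 3 of a non-whitespace character (captured); then a non-whitespace character, then 1 to 2 of a literal 'o' (lazy); then zero or more of a digit, then zero or more of a digit; then anchored at the end.
Because there's exactly one group, `findall` drops the full match and keeps group 1 from the one hit.

['yik']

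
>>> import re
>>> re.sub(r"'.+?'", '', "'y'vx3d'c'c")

Matches: at [0:3] → "'y'"; at [7:10] → "'c'".
Each match is replaced by ''.

'vx3dc'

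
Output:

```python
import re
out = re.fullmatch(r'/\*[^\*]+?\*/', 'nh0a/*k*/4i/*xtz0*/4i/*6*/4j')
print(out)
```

None

`re.fullmatch` requires the pattern to consume the entire string.
Here there's no way to consume every character, so the call returns None.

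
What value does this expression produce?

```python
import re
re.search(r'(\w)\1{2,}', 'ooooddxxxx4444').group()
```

'oooo'

`\1` is not a pattern — it's the concrete string captured by group 1, re-applied verbatim.
The match spans [0:4] → 'oooo'.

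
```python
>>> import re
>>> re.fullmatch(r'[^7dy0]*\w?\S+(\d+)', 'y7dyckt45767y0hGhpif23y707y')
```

Pattern: zero or more of any character except [7dy0], then optionally a word character, then one or more of a non-whitespace character; then one or more of a digit (captured).
`re.fullmatch` is like wrapping the pattern in `^…$` (in single-line mode).
Here there's no way to consume every character, so the call returns None.

None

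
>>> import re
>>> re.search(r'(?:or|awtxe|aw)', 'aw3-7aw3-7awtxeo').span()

(0, 2)

`re.search` scans for the first position where the pattern succeeds.
The match spans [0:2] → 'aw'.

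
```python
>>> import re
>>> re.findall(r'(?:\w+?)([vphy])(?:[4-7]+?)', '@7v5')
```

This matches one or more of a word character (lazy) (non-capturing group); then one of [vphy] (captured); then one or more of a character in [4-7] (lazy) (non-capturing group).
Matches: at [1:4] match '7v5', group 1 = 'v'.
Because there's exactly one group, `findall` drops the full match and keeps group 1 from the one hit.

['v']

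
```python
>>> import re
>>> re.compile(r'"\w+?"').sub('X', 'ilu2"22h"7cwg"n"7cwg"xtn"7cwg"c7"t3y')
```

'ilu2X7cwgX7cwgX7cwgXt3y'

Matches: at [4:9] → '"22h"'; at [13:16] → '"n"'; at [20:25] → '"xtn"'; at [29:33] → '"c7"'.
Every occurrence is swapped for 'X'.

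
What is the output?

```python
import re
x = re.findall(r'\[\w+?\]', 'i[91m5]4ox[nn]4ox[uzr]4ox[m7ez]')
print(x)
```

Matches: at [1:7] → '[91m5]'; at [10:14] → '[nn]'; at [17:22] → '[uzr]'; at [25:31] → '[m7ez]'.
No capturing groups, so `findall` returns the 4 full match strings.

['[91m5]', '[nn]', '[uzr]', '[m7ez]']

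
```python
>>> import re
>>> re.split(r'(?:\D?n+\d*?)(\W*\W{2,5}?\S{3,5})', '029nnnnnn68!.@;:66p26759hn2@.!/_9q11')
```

The pattern matches optionally a non-digit, then one or more of the literal 'n', then zero or more of a digit (lazy) (non-capturing group); then zero or more of a non-word character, then 2 to 5 of a non-word character (lazy), then 3 to 5 of a non-whitespace character (captured).
Matches to split on: at [3:21] → 'nnnnnn68!.@;:66p26'; at [24:36] → 'hn2@.!/_9q11'.
The group in the pattern means `split` returns the separators' captures alongside the pieces.

['029', '!.@;:66p26', '759', '@.!/_9q11', '']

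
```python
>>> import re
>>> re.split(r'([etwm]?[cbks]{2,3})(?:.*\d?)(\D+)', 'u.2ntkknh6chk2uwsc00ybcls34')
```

['u.2n', 'tkk', 's', '34']

The pattern matches optionally one of [etwm], then 2 to 3 of one of [cbks] (captured); then zero or more of any character, then optionally a digit (non-capturing group); then one or more of a non-digit (captured).
Because the pattern has a capturing group, `split` also inserts each captured text between the pieces.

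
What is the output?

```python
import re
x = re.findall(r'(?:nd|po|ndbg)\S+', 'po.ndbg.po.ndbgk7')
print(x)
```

`findall` yields the raw match text (1 of them) because the pattern has no groups.

['po.ndbg.po.ndbgk7']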